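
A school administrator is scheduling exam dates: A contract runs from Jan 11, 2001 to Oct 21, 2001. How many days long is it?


Start date: 2001-01-11
End date: 2001-10-21
Jan 2001: +21 days
Feb 2001: +28 days
Mar 2001: +31 days
... (7 more months)
Total: 283 days

283


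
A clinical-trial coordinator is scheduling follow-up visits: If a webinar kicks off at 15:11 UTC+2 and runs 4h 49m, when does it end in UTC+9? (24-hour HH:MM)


Start: 15:11 in UTC+2
Step 1 - add duration:
  minutes: 11 + 49 = 60 (carry 1h)
  hours: 15 + 4 + 1 = 20
  end in UTC+2: 20:00
Step 2 - convert UTC+2 -> UTC+9:
  offset difference: 9 - (2) = 7 hours
  20 + (7) = 27 -> mod 24 = 3
Result: 03:00 in UTC+9

03:00


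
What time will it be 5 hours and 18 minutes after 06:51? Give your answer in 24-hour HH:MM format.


Start time: 06:51
Adding: 5 hours 18 minutes
Minutes: 51 + 18 = 69
Minute overflow: 69 >= 60, so carry 1 hour, minutes = 9
Hours: 6 + 5 + 1 = 12
Result: 12:09

12:09


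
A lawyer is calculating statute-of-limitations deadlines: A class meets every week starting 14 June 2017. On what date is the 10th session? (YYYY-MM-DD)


First occurrence: 2017-06-14 (occurrence 1)
Each occurrence is 7 days after the previous.
Occurrence 10 is 9 weeks after the first.
9 weeks = 63 days
2017-06-14 + 63 days = 2017-08-16

2017-08-16


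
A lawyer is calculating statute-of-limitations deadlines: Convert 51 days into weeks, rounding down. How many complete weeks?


Total days: 51
Days per week: 7
Division: 51 / 7 = 7 remainder 2
Complete weeks: 7
Remaining days: 2

7


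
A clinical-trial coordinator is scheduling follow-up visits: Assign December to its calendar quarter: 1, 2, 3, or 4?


Month: December (month 12)
Q1: January-March (months 1-3)
Q2: April-June (months 4-6)
Q3: July-September (months 7-9)
Q4: October-December (months 10-12)
Month 12 falls in Q4

4


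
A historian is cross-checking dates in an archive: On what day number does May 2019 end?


Month: May
Year: 2019
May is a 31-day month
Total: 31 days

31


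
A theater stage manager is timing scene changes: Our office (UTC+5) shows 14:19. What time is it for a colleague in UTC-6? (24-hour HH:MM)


Local time: 14:19 at UTC+5 (offset 5h)
Target zone: UTC-6 (offset -6h)
Difference: -6 - (5) = -11 hours
Calculation: 14 + (-11) = 3
Result: 03:19

03:19


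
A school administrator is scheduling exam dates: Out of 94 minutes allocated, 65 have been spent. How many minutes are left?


Total budget: 94 minutes
Time used: 65 minutes
Remaining: 94 - 65 = 29 minutes
Percent used: 69.1%
Percent remaining: 30.9%

29


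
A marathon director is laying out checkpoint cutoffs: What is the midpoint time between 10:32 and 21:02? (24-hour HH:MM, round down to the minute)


Start time: 10:32 = 632 minutes from midnight
End time: 21:02 = 1262 minutes from midnight
Sum: 632 + 1262 = 1894
Midpoint: 1894 / 2 = 947 minutes
Convert: 947 / 60 = 15 hours, 47 minutes
Result: 15:47

15:47


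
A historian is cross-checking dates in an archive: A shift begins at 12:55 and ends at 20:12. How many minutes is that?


Start time: 12:55 = 775 minutes from midnight
End time: 20:12 = 1212 minutes from midnight
Difference: 1212 - 775 = 437 minutes
That is 7 hours and 17 minutes

437


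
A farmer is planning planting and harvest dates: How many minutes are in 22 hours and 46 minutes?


Hours: 22
Extra minutes: 46
Minutes per hour: 60
Hours to minutes: 22 x 60 = 1320
Total: 1320 + 46 = 1366

1366


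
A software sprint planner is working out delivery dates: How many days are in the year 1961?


Year: 1961
Check leap year rules:
Divisible by 4? No
1961 is not a leap year
Days: 365

365


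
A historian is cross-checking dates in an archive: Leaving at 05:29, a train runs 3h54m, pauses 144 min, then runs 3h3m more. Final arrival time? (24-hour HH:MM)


Depart: 05:29
Leg 1: +234 min -> 09:23
Layover: +144 min -> 11:47
Leg 2: +183 min -> 14:50
Total travel: 561 minutes = 9h 21m
Arrival: 14:50

14:50


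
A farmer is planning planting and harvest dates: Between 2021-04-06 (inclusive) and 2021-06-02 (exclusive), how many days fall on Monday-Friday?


Start: 2021-04-06 (Tuesday)
End (exclusive): 2021-06-02 (Wednesday)
Total calendar days: 57
Full weeks: 57 // 7 = 8 -> 40 weekdays
Remaining 1 days starting on Tuesday:
  Tue(w) -> 1 weekdays
Total business days: 40 + 1 = 41

41


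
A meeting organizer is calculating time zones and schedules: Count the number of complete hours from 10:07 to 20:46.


Start: 10:07
End: 20:46
Hour difference: 20 - 10 = 10 hours
Minute difference: 46 - 7 = 39 minutes
Total minutes: 639
Complete hours: 639 / 60 = 10 (remainder 39)

10


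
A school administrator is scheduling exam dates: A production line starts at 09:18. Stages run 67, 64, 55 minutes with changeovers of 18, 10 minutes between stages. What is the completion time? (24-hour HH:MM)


Start: 09:18 = 558 min from midnight
  after task 1 (67 min): 10:25
  after break (18 min): 10:43
  after task 2 (64 min): 11:47
  after break (10 min): 11:57
  after task 3 (55 min): 12:52
Total elapsed: 214 minutes
End time: 12:52

12:52


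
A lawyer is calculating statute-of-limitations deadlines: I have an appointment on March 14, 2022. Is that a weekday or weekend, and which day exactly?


Date: 2022-03-14
January 1, 2022 is a Saturday
Day of year: 73
Offset from Jan 1: 72 days
72 mod 7 = 2
Result: Monday

Monday


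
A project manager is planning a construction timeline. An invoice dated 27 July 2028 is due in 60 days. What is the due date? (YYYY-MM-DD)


Start: 2028-07-27
Adding 60 days
Days remaining in July: 4
After July: 56 days still to add
August 2028: 31 days, 25 remaining
September 2028 has 30 days, need 25
Result: 2028-09-25

2028-09-25


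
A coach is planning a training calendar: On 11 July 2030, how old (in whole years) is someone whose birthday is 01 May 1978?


Birth: 1978-05-01
Reference: 2030-07-11
Year difference: 2030 - 1978 = 52
Has birthday (05-01) occurred by 07-11? Yes
Age in full years: 52

52


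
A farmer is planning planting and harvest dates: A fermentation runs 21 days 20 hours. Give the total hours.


Days: 21
Extra hours: 20
Hours per day: 24
Days to hours: 21 x 24 = 504
Total: 504 + 20 = 524

524


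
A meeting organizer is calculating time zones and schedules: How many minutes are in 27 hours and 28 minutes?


Hours: 27
Minutes: 28
Convert hours to minutes: 27 x 60 = 1620
Add remaining minutes: 1620 + 28 = 1648

1648


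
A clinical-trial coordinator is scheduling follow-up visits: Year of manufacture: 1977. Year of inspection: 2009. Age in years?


Birth year: 1977
Current year: 2009
Age = current year - birth year
Age = 2009 - 1977 = 32

32


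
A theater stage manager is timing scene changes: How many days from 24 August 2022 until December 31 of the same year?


Start: August 24, 2022
End: December 31, 2022
Days left in August: 7
September: 30
October: 31
November: 30
December: 31
Sum of remaining months: 122
Total: 7 + 122 = 129

129


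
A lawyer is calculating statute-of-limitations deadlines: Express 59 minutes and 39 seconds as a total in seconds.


Minutes: 59
Seconds: 39
Convert minutes to seconds: 59 x 60 = 3540
Add remaining seconds: 3540 + 39 = 3579

3579


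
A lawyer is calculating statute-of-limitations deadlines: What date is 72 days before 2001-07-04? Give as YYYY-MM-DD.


Start: 2001-07-04
Subtracting 72 days
Days already passed in July: 4
After going back through July: 68 more days to subtract
June 2001: 30 days, 38 remaining
May 2001: 31 days, 7 remaining
April 2001 has 30 days, need 7
Result: 2001-04-23

2001-04-23


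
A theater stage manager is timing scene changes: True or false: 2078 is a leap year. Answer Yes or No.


Year: 2078
Divisible by 4? 2078 / 4 = 519.5 -> No
Not divisible by 4, so NOT a leap year

No


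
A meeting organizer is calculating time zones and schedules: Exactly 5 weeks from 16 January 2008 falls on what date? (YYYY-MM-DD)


Start: 2008-01-16
Weeks to add: 5
Convert to days: 5 x 7 = 35 days
Add 35 days to 2008-01-16
Result: 2008-02-20

2008-02-20


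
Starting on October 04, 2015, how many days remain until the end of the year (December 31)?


Start: October 04, 2015
End: December 31, 2015
Days left in October: 27
November: 30
December: 31
Sum of remaining months: 61
Total: 27 + 61 = 88

88


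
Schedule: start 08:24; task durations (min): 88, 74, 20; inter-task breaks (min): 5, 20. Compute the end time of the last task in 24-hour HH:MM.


Start: 08:24 = 504 min from midnight
  after task 1 (88 min): 09:52
  after break (5 min): 09:57
  after task 2 (74 min): 11:11
  after break (20 min): 11:31
  after task 3 (20 min): 11:51
Total elapsed: 207 minutes
End time: 11:51

11:51


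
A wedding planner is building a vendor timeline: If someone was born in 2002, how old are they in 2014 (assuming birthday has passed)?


Birth year: 2002
Current year: 2014
Age = current year - birth year
Age = 2014 - 2002 = 12

12


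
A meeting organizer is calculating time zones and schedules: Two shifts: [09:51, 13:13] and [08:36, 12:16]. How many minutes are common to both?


Interval A: [591, 793] minutes from midnight
Interval B: [516, 736] minutes from midnight
Overlap start = max(591, 516) = 591
Overlap end = min(793, 736) = 736
Overlap = 736 - 591 = 145 minutes

145


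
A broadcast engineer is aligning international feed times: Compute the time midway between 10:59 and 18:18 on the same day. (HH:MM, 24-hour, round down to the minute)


Start time: 10:59 = 659 minutes from midnight
End time: 18:18 = 1098 minutes from midnight
Sum: 659 + 1098 = 1757
Midpoint: 1757 / 2 = 878 minutes
Convert: 878 / 60 = 14 hours, 38 minutes
Result: 14:38

14:38


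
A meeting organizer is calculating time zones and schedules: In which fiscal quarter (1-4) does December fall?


Month: December (month 12)
Q1: January-March (months 1-3)
Q2: April-June (months 4-6)
Q3: July-September (months 7-9)
Q4: October-December (months 10-12)
Month 12 falls in Q4

4


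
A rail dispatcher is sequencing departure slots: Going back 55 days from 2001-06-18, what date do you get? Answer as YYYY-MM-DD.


Start: 2001-06-18
Subtracting 55 days
Days already passed in June: 18
After going back through June: 37 more days to subtract
May 2001: 31 days, 6 remaining
April 2001 has 30 days, need 6
Result: 2001-04-24

2001-04-24


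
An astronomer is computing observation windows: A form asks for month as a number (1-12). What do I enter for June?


Calendar month order:
5. May
6. June <--
7. July
June is month number 6

6


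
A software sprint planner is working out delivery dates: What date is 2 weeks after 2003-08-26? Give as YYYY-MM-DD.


Start: 2003-08-26
Weeks to add: 2
Convert to days: 2 x 7 = 14 days
Add 14 days to 2003-08-26
Result: 2003-09-09

2003-09-09


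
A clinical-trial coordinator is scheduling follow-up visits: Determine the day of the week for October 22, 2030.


Date: 2030-10-22
January 1, 2030 is a Tuesday
Day of year: 295
Offset from Jan 1: 294 days
294 mod 7 = 0
Result: Tuesday

Tuesday


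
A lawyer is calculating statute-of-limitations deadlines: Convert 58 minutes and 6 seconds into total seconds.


Minutes: 58
Seconds: 6
Convert minutes to seconds: 58 x 60 = 3480
Add remaining seconds: 3480 + 6 = 3486

3486


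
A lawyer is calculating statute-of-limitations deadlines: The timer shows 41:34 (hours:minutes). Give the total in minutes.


Hours: 41
Minutes: 34
Convert hours to minutes: 41 x 60 = 2460
Add remaining minutes: 2460 + 34 = 2494

2494


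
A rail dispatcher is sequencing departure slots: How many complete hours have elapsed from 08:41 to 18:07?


Start: 08:41
End: 18:07
Hour difference: 18 - 8 = 10 hours
Minute difference: 7 - 41 = -34 minutes
Total minutes: 566
Complete hours: 566 / 60 = 9 (remainder 26)

9


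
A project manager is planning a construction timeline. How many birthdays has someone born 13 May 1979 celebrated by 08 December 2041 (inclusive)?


Birth: 1979-05-13
Reference: 2041-12-08
Year difference: 2041 - 1979 = 62
Has birthday (05-13) occurred by 12-08? Yes
Age in full years: 62

62


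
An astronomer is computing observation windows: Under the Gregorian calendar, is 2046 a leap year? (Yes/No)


Year: 2046
Divisible by 4? 2046 / 4 = 511.5 -> No
Not divisible by 4, so NOT a leap year

No


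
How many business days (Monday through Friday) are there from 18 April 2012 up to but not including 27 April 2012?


Start: 2012-04-18 (Wednesday)
End (exclusive): 2012-04-27 (Friday)
Total calendar days: 9
Full weeks: 9 // 7 = 1 -> 5 weekdays
Remaining 2 days starting on Wednesday:
  Wed(w), Thu(w) -> 2 weekdays
Total business days: 5 + 2 = 7

7


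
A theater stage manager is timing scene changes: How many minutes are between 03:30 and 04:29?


Start time: 03:30 = 210 minutes from midnight
End time: 04:29 = 269 minutes from midnight
Difference: 269 - 210 = 59 minutes
That is 0 hours and 59 minutes

59


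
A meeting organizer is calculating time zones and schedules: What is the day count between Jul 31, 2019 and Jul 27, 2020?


Start date: 2019-07-31
End date: 2020-07-27
Jul 2019: +1 days
Aug 2019: +31 days
Sep 2019: +30 days
... (10 more months)
Total: 362 days

362


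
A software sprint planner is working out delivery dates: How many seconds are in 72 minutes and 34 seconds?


Minutes: 72
Extra seconds: 34
Seconds per minute: 60
Minutes to seconds: 72 x 60 = 4320
Total: 4320 + 34 = 4354

4354


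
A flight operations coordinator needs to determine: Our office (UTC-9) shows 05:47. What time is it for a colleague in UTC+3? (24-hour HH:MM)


Local time: 05:47 at UTC-9 (offset -9h)
Target zone: UTC+3 (offset 3h)
Difference: 3 - (-9) = 12 hours
Calculation: 5 + (12) = 17
Result: 17:47

17:47


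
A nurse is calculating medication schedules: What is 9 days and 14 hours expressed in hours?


Days: 9
Extra hours: 14
Hours per day: 24
Days to hours: 9 x 24 = 216
Total: 216 + 14 = 230

230


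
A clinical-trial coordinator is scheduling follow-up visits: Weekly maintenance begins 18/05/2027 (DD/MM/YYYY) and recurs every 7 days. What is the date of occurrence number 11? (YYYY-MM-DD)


First occurrence: 2027-05-18 (occurrence 1)
Each occurrence is 7 days after the previous.
Occurrence 11 is 10 weeks after the first.
10 weeks = 70 days
2027-05-18 + 70 days = 2027-07-27

2027-07-27


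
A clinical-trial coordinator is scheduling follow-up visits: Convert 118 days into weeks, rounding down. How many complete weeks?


Total days: 118
Days per week: 7
Division: 118 / 7 = 16 remainder 6
Complete weeks: 16
Remaining days: 6

16


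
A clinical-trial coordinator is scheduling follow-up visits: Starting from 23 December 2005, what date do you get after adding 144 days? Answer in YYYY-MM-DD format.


Start: 2005-12-23
Adding 144 days
Days remaining in December: 8
After December: 136 days still to add
January 2006: 31 days, 105 remaining
February 2006: 28 days, 77 remaining
March 2006: 31 days, 46 remaining
April 2006: 30 days, 16 remaining
Result: 2006-05-16

2006-05-16


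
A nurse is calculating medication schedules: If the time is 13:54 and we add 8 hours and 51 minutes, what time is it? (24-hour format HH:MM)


Start time: 13:54
Adding: 8 hours 51 minutes
Minutes: 54 + 51 = 105
Minute overflow: 105 >= 60, so carry 1 hour, minutes = 45
Hours: 13 + 8 + 1 = 22
Result: 22:45

22:45


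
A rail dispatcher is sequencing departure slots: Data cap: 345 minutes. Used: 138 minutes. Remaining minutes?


Total budget: 345 minutes
Time used: 138 minutes
Remaining: 345 - 138 = 207 minutes
Percent used: 40.0%
Percent remaining: 60.0%

207


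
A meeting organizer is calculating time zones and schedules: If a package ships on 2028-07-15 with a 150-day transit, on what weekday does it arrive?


Start: 2028-07-15 (Saturday)
Step 1 - find target date: add 150 days
  2028-07-15 + 150 days = 2028-12-12
Step 2 - day of week:
  150 mod 7 = 3
  Saturday + 3 days -> Tuesday
Result: Tuesday (2028-12-12)

Tuesday


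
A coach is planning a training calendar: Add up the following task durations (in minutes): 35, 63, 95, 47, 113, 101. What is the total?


Durations: 35, 63, 95, 47, 113, 101
Running sum: 35
+ 63 = 98
+ 95 = 193
+ 47 = 240
+ 113 = 353
+ 101 = 454
Total duration: 454 minutes
That is 7 hours and 34 minutes

454


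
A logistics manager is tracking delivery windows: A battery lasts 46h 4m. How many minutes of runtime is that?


Hours: 46
Extra minutes: 4
Minutes per hour: 60
Hours to minutes: 46 x 60 = 2760
Total: 2760 + 4 = 2764

2764


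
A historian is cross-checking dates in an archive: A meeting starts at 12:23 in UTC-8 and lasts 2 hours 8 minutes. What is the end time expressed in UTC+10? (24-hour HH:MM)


Start: 12:23 in UTC-8
Step 1 - add duration:
  minutes: 23 + 8 = 31
  hours: 12 + 2 + 0 = 14
  end in UTC-8: 14:31
Step 2 - convert UTC-8 -> UTC+10:
  offset difference: 10 - (-8) = 18 hours
  14 + (18) = 32 -> mod 24 = 8
Result: 08:31 in UTC+10

08:31


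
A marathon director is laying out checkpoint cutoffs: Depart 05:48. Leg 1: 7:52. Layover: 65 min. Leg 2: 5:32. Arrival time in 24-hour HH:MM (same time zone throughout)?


Depart: 05:48
Leg 1: +472 min -> 13:40
Layover: +65 min -> 14:45
Leg 2: +332 min -> 20:17
Total travel: 869 minutes = 14h 29m
Arrival: 20:17

20:17


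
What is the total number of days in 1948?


Year: 1948
Check leap year rules:
Divisible by 4? Yes
Divisible by 100? No
1948 is a leap year
Days: 366

366


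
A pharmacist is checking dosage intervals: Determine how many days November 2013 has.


Month: November
Year: 2013
November is a 30-day month
Total: 30 days

30


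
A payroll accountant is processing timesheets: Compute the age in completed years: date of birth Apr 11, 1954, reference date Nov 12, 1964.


Birth: 1954-04-11
Reference: 1964-11-12
Year difference: 1964 - 1954 = 10
Has birthday (04-11) occurred by 11-12? Yes
Age in full years: 10

10


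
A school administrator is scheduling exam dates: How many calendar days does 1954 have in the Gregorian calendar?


Year: 1954
Check leap year rules:
Divisible by 4? No
1954 is not a leap year
Days: 365

365


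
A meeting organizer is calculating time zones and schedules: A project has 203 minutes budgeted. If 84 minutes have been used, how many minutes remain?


Total budget: 203 minutes
Time used: 84 minutes
Remaining: 203 - 84 = 119 minutes
Percent used: 41.4%
Percent remaining: 58.6%

119


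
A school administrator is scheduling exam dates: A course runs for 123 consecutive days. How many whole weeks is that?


Total days: 123
Days per week: 7
Division: 123 / 7 = 17 remainder 4
Complete weeks: 17
Remaining days: 4

17


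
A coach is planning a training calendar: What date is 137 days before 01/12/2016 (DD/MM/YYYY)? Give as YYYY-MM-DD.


Start: 2016-12-01
Subtracting 137 days
Days already passed in December: 1
After going back through December: 136 more days to subtract
November 2016: 30 days, 106 remaining
October 2016: 31 days, 75 remaining
September 2016: 30 days, 45 remaining
August 2016: 31 days, 14 remaining
Result: 2016-07-17

2016-07-17


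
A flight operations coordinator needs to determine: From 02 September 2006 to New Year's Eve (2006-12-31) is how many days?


Start: September 02, 2006
End: December 31, 2006
Days left in September: 28
October: 31
November: 30
December: 31
Sum of remaining months: 92
Total: 28 + 92 = 120

120


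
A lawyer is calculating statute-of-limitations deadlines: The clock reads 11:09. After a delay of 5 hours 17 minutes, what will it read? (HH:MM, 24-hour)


Start time: 11:09
Adding: 5 hours 17 minutes
Minutes: 9 + 17 = 26
Hours: 11 + 5 + 0 = 16
Result: 16:26

16:26


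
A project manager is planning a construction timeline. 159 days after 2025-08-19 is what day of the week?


Start: 2025-08-19 (Tuesday)
Step 1 - find target date: add 159 days
  2025-08-19 + 159 days = 2026-01-25
Step 2 - day of week:
  159 mod 7 = 5
  Tuesday + 5 days -> Sunday
Result: Sunday (2026-01-25)

Sunday


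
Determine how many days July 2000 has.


Month: July
Year: 2000
July is a 31-day month
Total: 31 days

31


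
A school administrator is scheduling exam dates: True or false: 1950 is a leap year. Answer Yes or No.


Year: 1950
Divisible by 4? 1950 / 4 = 487.5 -> No
Not divisible by 4, so NOT a leap year

No


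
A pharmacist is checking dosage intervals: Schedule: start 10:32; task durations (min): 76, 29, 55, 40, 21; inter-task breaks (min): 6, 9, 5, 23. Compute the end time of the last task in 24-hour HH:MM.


Start: 10:32 = 632 min from midnight
  after task 1 (76 min): 11:48
  after break (6 min): 11:54
  after task 2 (29 min): 12:23
  after break (9 min): 12:32
  after task 3 (55 min): 13:27
  after break (5 min): 13:32
  after task 4 (40 min): 14:12
  after break (23 min): 14:35
  after task 5 (21 min): 14:56
Total elapsed: 264 minutes
End time: 14:56

14:56


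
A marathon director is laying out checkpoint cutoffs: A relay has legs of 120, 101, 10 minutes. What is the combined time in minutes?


Durations: 120, 101, 10
Running sum: 120
+ 101 = 221
+ 10 = 231
Total duration: 231 minutes
That is 3 hours and 51 minutes

231


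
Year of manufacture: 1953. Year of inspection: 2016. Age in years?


Birth year: 1953
Current year: 2016
Age = current year - birth year
Age = 2016 - 1953 = 63

63


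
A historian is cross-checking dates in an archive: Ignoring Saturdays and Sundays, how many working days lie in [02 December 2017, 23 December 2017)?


Start: 2017-12-02 (Saturday)
End (exclusive): 2017-12-23 (Saturday)
Total calendar days: 21
Full weeks: 21 // 7 = 3 -> 15 weekdays
Remaining 0 days starting on Saturday:
Total business days: 15 + 0 = 15

15


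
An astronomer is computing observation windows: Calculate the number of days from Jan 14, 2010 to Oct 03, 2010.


Start date: 2010-01-14
End date: 2010-10-03
Jan 2010: +18 days
Feb 2010: +28 days
Mar 2010: +31 days
... (7 more months)
Total: 262 days

262


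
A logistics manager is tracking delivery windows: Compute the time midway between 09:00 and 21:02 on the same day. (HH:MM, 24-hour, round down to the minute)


Start time: 09:00 = 540 minutes from midnight
End time: 21:02 = 1262 minutes from midnight
Sum: 540 + 1262 = 1802
Midpoint: 1802 / 2 = 901 minutes
Convert: 901 / 60 = 15 hours, 1 minutes
Result: 15:01

15:01


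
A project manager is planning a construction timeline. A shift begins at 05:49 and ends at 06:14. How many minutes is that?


Start time: 05:49 = 349 minutes from midnight
End time: 06:14 = 374 minutes from midnight
Difference: 374 - 349 = 25 minutes
That is 0 hours and 25 minutes

25


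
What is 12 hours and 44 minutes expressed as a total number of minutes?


Hours: 12
Minutes: 44
Convert hours to minutes: 12 x 60 = 720
Add remaining minutes: 720 + 44 = 764

764


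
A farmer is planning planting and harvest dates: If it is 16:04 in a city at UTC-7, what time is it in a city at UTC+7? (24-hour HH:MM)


Local time: 16:04 at UTC-7 (offset -7h)
Target zone: UTC+7 (offset 7h)
Difference: 7 - (-7) = 14 hours
Calculation: 16 + (14) = 30
Wraparound: (30) mod 24 = 6
Result: 06:04

06:04


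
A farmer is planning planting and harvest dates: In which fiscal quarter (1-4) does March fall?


Month: March (month 3)
Q1: January-March (months 1-3)
Q2: April-June (months 4-6)
Q3: July-September (months 7-9)
Q4: October-December (months 10-12)
Month 3 falls in Q1

1


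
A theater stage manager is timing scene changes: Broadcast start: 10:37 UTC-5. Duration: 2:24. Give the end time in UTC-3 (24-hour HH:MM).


Start: 10:37 in UTC-5
Step 1 - add duration:
  minutes: 37 + 24 = 61 (carry 1h)
  hours: 10 + 2 + 1 = 13
  end in UTC-5: 13:01
Step 2 - convert UTC-5 -> UTC-3:
  offset difference: -3 - (-5) = 2 hours
  13 + (2) = 15 -> mod 24 = 15
Result: 15:01 in UTC-3

15:01


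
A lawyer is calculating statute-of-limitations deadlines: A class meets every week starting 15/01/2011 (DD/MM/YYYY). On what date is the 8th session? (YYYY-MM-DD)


First occurrence: 2011-01-15 (occurrence 1)
Each occurrence is 7 days after the previous.
Occurrence 8 is 7 weeks after the first.
7 weeks = 49 days
2011-01-15 + 49 days = 2011-03-05

2011-03-05


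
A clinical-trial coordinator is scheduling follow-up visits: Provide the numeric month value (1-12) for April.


Calendar month order:
3. March
4. April <--
5. May
April is month number 4

4


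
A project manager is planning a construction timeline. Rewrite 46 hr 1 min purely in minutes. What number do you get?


Hours: 46
Extra minutes: 1
Minutes per hour: 60
Hours to minutes: 46 x 60 = 2760
Total: 2760 + 1 = 2761

2761


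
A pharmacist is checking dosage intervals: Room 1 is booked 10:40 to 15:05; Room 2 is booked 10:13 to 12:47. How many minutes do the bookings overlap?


Interval A: [640, 905] minutes from midnight
Interval B: [613, 767] minutes from midnight
Overlap start = max(640, 613) = 640
Overlap end = min(905, 767) = 767
Overlap = 767 - 640 = 127 minutes

127


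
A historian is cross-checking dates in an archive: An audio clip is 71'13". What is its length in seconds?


Minutes: 71
Seconds: 13
Convert minutes to seconds: 71 x 60 = 4260
Add remaining seconds: 4260 + 13 = 4273

4273


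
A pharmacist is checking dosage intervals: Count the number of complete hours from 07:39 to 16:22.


Start: 07:39
End: 16:22
Hour difference: 16 - 7 = 9 hours
Minute difference: 22 - 39 = -17 minutes
Total minutes: 523
Complete hours: 523 / 60 = 8 (remainder 43)

8


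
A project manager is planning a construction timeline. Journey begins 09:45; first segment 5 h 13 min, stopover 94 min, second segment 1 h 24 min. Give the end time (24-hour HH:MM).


Depart: 09:45
Leg 1: +313 min -> 14:58
Layover: +94 min -> 16:32
Leg 2: +84 min -> 17:56
Total travel: 491 minutes = 8h 11m
Arrival: 17:56

17:56


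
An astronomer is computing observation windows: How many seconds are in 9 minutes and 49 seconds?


Minutes: 9
Extra seconds: 49
Seconds per minute: 60
Minutes to seconds: 9 x 60 = 540
Total: 540 + 49 = 589

589


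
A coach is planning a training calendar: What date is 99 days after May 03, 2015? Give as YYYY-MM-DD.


Start: 2015-05-03
Adding 99 days
Days remaining in May: 28
After May: 71 days still to add
June 2015: 30 days, 41 remaining
July 2015: 31 days, 10 remaining
August 2015 has 31 days, need 10
Result: 2015-08-10

2015-08-10


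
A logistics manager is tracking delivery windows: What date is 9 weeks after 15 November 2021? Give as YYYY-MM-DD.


Start: 2021-11-15
Weeks to add: 9
Convert to days: 9 x 7 = 63 days
Add 63 days to 2021-11-15
Result: 2022-01-17

2022-01-17


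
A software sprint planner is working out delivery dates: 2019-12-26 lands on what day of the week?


Date: 2019-12-26
January 1, 2019 is a Tuesday
Day of year: 360
Offset from Jan 1: 359 days
359 mod 7 = 2
Result: Thursday

Thursday


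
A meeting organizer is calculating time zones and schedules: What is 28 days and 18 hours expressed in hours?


Days: 28
Extra hours: 18
Hours per day: 24
Days to hours: 28 x 24 = 672
Total: 672 + 18 = 690

690


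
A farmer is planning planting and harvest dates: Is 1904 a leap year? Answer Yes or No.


Year: 1904
Divisible by 4? 1904 / 4 = 476.0 -> Yes
Divisible by 100? 1904 / 100 = 19.04 -> No
Divisible by 4 but not 100, so it IS a leap year

Yes


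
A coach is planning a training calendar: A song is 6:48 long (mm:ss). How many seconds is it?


Minutes: 6
Extra seconds: 48
Seconds per minute: 60
Minutes to seconds: 6 x 60 = 360
Total: 360 + 48 = 408

408


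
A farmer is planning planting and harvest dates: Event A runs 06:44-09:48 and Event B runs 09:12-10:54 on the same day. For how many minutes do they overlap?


Interval A: [404, 588] minutes from midnight
Interval B: [552, 654] minutes from midnight
Overlap start = max(404, 552) = 552
Overlap end = min(588, 654) = 588
Overlap = 588 - 552 = 36 minutes

36


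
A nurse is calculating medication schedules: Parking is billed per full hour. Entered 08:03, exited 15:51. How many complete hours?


Start: 08:03
End: 15:51
Hour difference: 15 - 8 = 7 hours
Minute difference: 51 - 3 = 48 minutes
Total minutes: 468
Complete hours: 468 / 60 = 7 (remainder 48)

7


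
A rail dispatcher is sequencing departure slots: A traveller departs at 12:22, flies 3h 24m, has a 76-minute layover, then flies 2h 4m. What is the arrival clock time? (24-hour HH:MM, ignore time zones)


Depart: 12:22
Leg 1: +204 min -> 15:46
Layover: +76 min -> 17:02
Leg 2: +124 min -> 19:06
Total travel: 404 minutes = 6h 44m
Arrival: 19:06

19:06


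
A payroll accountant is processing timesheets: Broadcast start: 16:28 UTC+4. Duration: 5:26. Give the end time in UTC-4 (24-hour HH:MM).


Start: 16:28 in UTC+4
Step 1 - add duration:
  minutes: 28 + 26 = 54
  hours: 16 + 5 + 0 = 21
  end in UTC+4: 21:54
Step 2 - convert UTC+4 -> UTC-4:
  offset difference: -4 - (4) = -8 hours
  21 + (-8) = 13 -> mod 24 = 13
Result: 13:54 in UTC-4

13:54


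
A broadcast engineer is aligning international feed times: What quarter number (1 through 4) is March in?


Month: March (month 3)
Q1: January-March (months 1-3)
Q2: April-June (months 4-6)
Q3: July-September (months 7-9)
Q4: October-December (months 10-12)
Month 3 falls in Q1

1


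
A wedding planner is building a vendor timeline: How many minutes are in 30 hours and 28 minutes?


Hours: 30
Minutes: 28
Convert hours to minutes: 30 x 60 = 1800
Add remaining minutes: 1800 + 28 = 1828

1828


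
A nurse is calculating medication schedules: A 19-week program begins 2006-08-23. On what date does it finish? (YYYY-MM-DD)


Start: 2006-08-23
Weeks to add: 19
Convert to days: 19 x 7 = 133 days
Add 133 days to 2006-08-23
Result: 2007-01-03

2007-01-03


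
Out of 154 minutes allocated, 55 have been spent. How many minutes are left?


Total budget: 154 minutes
Time used: 55 minutes
Remaining: 154 - 55 = 99 minutes
Percent used: 35.7%
Percent remaining: 64.3%

99


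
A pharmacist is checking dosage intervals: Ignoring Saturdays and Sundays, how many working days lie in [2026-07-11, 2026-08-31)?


Start: 2026-07-11 (Saturday)
End (exclusive): 2026-08-31 (Monday)
Total calendar days: 51
Full weeks: 51 // 7 = 7 -> 35 weekdays
Remaining 2 days starting on Saturday:
  Sat(-), Sun(-) -> 0 weekdays
Total business days: 35 + 0 = 35

35


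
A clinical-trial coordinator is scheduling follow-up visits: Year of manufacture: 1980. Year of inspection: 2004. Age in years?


Birth year: 1980
Current year: 2004
Age = current year - birth year
Age = 2004 - 1980 = 24

24


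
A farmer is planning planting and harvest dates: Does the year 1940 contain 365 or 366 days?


Year: 1940
Check leap year rules:
Divisible by 4? Yes
Divisible by 100? No
1940 is a leap year
Days: 366

366


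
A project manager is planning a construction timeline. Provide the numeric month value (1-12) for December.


Calendar month order:
11. November
12. December <--
December is month number 12

12


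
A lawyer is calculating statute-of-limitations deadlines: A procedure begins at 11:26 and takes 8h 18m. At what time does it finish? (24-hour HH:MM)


Start time: 11:26
Adding: 8 hours 18 minutes
Minutes: 26 + 18 = 44
Hours: 11 + 8 + 0 = 19
Result: 19:44

19:44


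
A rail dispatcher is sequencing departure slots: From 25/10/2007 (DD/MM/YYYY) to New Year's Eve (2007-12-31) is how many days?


Start: October 25, 2007
End: December 31, 2007
Days left in October: 6
November: 30
December: 31
Sum of remaining months: 61
Total: 6 + 61 = 67

67


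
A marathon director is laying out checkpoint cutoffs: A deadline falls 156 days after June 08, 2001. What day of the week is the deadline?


Start: 2001-06-08 (Friday)
Step 1 - find target date: add 156 days
  2001-06-08 + 156 days = 2001-11-11
Step 2 - day of week:
  156 mod 7 = 2
  Friday + 2 days -> Sunday
Result: Sunday (2001-11-11)

Sunday


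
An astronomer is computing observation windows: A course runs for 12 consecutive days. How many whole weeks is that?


Total days: 12
Days per week: 7
Division: 12 / 7 = 1 remainder 5
Complete weeks: 1
Remaining days: 5

1


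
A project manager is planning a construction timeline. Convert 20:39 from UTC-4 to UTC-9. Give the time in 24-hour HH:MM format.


Local time: 20:39 at UTC-4 (offset -4h)
Target zone: UTC-9 (offset -9h)
Difference: -9 - (-4) = -5 hours
Calculation: 20 + (-5) = 15
Result: 15:39

15:39


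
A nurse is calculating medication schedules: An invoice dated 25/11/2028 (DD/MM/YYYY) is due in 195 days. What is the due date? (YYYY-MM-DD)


Start: 2028-11-25
Adding 195 days
Days remaining in November: 5
After November: 190 days still to add
December 2028: 31 days, 159 remaining
January 2029: 31 days, 128 remaining
February 2029: 28 days, 100 remaining
March 2029: 31 days, 69 remaining
Result: 2029-06-08

2029-06-08


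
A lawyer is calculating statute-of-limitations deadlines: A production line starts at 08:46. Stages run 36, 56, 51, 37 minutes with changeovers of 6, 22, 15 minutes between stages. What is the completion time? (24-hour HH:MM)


Start: 08:46 = 526 min from midnight
  after task 1 (36 min): 09:22
  after break (6 min): 09:28
  after task 2 (56 min): 10:24
  after break (22 min): 10:46
  after task 3 (51 min): 11:37
  after break (15 min): 11:52
  after task 4 (37 min): 12:29
Total elapsed: 223 minutes
End time: 12:29

12:29


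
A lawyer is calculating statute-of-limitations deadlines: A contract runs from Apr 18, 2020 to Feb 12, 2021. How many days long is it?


Start date: 2020-04-18
End date: 2021-02-12
Apr 2020: +13 days
May 2020: +31 days
Jun 2020: +30 days
... (8 more months)
Total: 300 days

300


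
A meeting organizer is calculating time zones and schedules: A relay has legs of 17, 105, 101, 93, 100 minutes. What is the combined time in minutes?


Durations: 17, 105, 101, 93, 100
Running sum: 17
+ 105 = 122
+ 101 = 223
+ 93 = 316
+ 100 = 416
Total duration: 416 minutes
That is 6 hours and 56 minutes

416


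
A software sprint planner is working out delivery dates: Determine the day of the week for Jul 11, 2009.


Date: 2009-07-11
January 1, 2009 is a Thursday
Day of year: 192
Offset from Jan 1: 191 days
191 mod 7 = 2
Result: Saturday

Saturday


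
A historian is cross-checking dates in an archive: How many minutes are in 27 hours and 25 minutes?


Hours: 27
Extra minutes: 25
Minutes per hour: 60
Hours to minutes: 27 x 60 = 1620
Total: 1620 + 25 = 1645

1645


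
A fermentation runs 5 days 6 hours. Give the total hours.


Days: 5
Extra hours: 6
Hours per day: 24
Days to hours: 5 x 24 = 120
Total: 120 + 6 = 126

126


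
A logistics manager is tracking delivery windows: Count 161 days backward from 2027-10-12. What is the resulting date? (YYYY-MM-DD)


Start: 2027-10-12
Subtracting 161 days
Days already passed in October: 12
After going back through October: 149 more days to subtract
September 2027: 30 days, 119 remaining
August 2027: 31 days, 88 remaining
July 2027: 31 days, 57 remaining
June 2027: 30 days, 27 remaining
Result: 2027-05-04

2027-05-04


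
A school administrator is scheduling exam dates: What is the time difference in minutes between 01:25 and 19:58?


Start time: 01:25 = 85 minutes from midnight
End time: 19:58 = 1198 minutes from midnight
Difference: 1198 - 85 = 1113 minutes
That is 18 hours and 33 minutes

1113


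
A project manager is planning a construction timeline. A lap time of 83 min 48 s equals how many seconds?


Minutes: 83
Seconds: 48
Convert minutes to seconds: 83 x 60 = 4980
Add remaining seconds: 4980 + 48 = 5028

5028


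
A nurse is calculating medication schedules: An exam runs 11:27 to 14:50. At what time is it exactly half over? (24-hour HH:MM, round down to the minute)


Start time: 11:27 = 687 minutes from midnight
End time: 14:50 = 890 minutes from midnight
Sum: 687 + 890 = 1577
Midpoint: 1577 / 2 = 788 minutes
Convert: 788 / 60 = 13 hours, 8 minutes
Result: 13:08

13:08


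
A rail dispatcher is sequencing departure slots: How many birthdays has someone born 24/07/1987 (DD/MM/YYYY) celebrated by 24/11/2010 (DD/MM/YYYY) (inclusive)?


Birth: 1987-07-24
Reference: 2010-11-24
Year difference: 2010 - 1987 = 23
Has birthday (07-24) occurred by 11-24? Yes
Age in full years: 23

23


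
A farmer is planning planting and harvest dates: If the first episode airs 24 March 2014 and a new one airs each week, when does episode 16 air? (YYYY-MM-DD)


First occurrence: 2014-03-24 (occurrence 1)
Each occurrence is 7 days after the previous.
Occurrence 16 is 15 weeks after the first.
15 weeks = 105 days
2014-03-24 + 105 days = 2014-07-07

2014-07-07


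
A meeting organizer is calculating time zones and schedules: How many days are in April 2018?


Month: April
Year: 2018
April is a 30-day month
Total: 30 days

30


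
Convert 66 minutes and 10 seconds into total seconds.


Minutes: 66
Seconds: 10
Convert minutes to seconds: 66 x 60 = 3960
Add remaining seconds: 3960 + 10 = 3970

3970


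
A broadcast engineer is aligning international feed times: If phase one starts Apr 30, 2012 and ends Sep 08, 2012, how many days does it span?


Start date: 2012-04-30
End date: 2012-09-08
Apr 2012: +1 days
May 2012: +31 days
Jun 2012: +30 days
... (3 more months)
Total: 131 days

131


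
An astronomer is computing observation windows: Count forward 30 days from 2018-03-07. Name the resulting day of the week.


Start: 2018-03-07 (Wednesday)
Step 1 - find target date: add 30 days
  2018-03-07 + 30 days = 2018-04-06
Step 2 - day of week:
  30 mod 7 = 2
  Wednesday + 2 days -> Friday
Result: Friday (2018-04-06)

Friday


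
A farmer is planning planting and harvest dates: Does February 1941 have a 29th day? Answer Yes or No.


Year: 1941
Divisible by 4? 1941 / 4 = 485.25 -> No
Not divisible by 4, so NOT a leap year

No


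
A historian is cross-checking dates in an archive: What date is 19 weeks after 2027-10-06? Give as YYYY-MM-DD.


Start: 2027-10-06
Weeks to add: 19
Convert to days: 19 x 7 = 133 days
Add 133 days to 2027-10-06
Result: 2028-02-16

2028-02-16


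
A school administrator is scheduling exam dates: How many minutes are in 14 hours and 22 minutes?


Hours: 14
Minutes: 22
Convert hours to minutes: 14 x 60 = 840
Add remaining minutes: 840 + 22 = 862

862


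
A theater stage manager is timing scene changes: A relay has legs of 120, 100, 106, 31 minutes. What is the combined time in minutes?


Durations: 120, 100, 106, 31
Running sum: 120
+ 100 = 220
+ 106 = 326
+ 31 = 357
Total duration: 357 minutes
That is 5 hours and 57 minutes

357


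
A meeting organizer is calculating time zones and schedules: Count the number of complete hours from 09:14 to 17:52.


Start: 09:14
End: 17:52
Hour difference: 17 - 9 = 8 hours
Minute difference: 52 - 14 = 38 minutes
Total minutes: 518
Complete hours: 518 / 60 = 8 (remainder 38)

8


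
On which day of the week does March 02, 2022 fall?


Date: 2022-03-02
January 1, 2022 is a Saturday
Day of year: 61
Offset from Jan 1: 60 days
60 mod 7 = 4
Result: Wednesday

Wednesday


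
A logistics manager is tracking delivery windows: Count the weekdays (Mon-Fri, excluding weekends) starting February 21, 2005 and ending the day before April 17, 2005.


Start: 2005-02-21 (Monday)
End (exclusive): 2005-04-17 (Sunday)
Total calendar days: 55
Full weeks: 55 // 7 = 7 -> 35 weekdays
Remaining 6 days starting on Monday:
  Mon(w), Tue(w), Wed(w), Thu(w), Fri(w), Sat(-) -> 5 weekdays
Total business days: 35 + 5 = 40

40
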